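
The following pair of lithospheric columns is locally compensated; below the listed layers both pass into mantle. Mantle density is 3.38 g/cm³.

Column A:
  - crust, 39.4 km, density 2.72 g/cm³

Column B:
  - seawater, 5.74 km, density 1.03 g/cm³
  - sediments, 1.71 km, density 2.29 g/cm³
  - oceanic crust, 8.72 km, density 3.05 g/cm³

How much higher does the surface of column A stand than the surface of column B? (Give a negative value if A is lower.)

2.3 km

For any compensation level in the mantle, the mantle terms cancel and isostasy reduces to e = (Σt_A − Σt_B) − (Σ(ρt)_A − Σ(ρt)_B) / ρ_m.
Σt_A = 39.4 km; Σt_B = 16.17 km; Σ(ρt)_A = 107.168; Σ(ρt)_B = 36.4241 (in km·g/cm³).
e = (39.4 − 16.17) − (107.168 − 36.4241) / 3.38 = 2.3 km.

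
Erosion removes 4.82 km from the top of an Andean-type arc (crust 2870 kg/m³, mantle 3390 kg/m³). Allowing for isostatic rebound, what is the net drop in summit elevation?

Rebound u = e ρ_c/ρ_m = 4.82 km × 2870/3390 = 4.081 km.
Net surface drop = e − u = 4.82 km − 4.081 km = e (ρ_m − ρ_c)/ρ_m = 0.739 km.

0.739 km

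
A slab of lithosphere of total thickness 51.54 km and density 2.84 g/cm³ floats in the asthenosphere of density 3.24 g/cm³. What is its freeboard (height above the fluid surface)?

Floating equilibrium: submerged depth d = t ρ_obj/ρ_fluid = 51.54 km × 2.84/3.24 = 45.18 km.
Freeboard = t − d = 51.54 km − 45.18 km = 6.36 km.

6.36 km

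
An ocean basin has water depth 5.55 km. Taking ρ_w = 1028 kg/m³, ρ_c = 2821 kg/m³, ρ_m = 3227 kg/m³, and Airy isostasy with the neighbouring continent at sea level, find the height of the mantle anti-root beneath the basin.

24.5 km

In Airy isostatic equilibrium: replacing crust with seawater at the top is compensated by replacing crust with mantle at the base: d (ρ_c − ρ_w) = a (ρ_m − ρ_c).
a = d (ρ_c − ρ_w)/(ρ_m − ρ_c) = 5.55 km × 1793/406 = 24.5 km.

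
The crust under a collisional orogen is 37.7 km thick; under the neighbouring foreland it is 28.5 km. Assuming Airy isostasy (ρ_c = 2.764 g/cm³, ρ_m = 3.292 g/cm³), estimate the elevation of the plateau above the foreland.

1.48 km

Excess crust Δ = 37.7 km − 28.5 km = 9.2 km, split between elevation h and root r with h + r = Δ.
Airy balance ρ_c h = (ρ_m − ρ_c) r gives r = h ρ_c/(ρ_m − ρ_c), so h (1 + ρ_c/(ρ_m − ρ_c)) = Δ, i.e. h = Δ (ρ_m − ρ_c)/ρ_m.
h = 9.2 km × 0.528/3.292 = 1.48 km.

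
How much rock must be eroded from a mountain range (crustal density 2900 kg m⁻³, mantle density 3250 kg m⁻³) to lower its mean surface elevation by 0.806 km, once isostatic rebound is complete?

7.48 km

Net drop Δ = e − u = e − e ρ_c/ρ_m = e (ρ_m − ρ_c)/ρ_m.
e = Δ ρ_m/(ρ_m − ρ_c) = 0.806 km × 3250/350 = 7.48 km.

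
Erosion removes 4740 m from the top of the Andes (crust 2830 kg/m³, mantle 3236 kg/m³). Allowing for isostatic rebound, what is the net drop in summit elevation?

Rebound u = e ρ_c/ρ_m = 4740 m × 2830/3236 = 4145 m.
Net surface drop = e − u = 4740 m − 4145 m = e (ρ_m − ρ_c)/ρ_m = 595 m.

595 m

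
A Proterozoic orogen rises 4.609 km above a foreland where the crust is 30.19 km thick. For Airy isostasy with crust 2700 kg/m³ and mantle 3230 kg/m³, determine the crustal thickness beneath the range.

58.3 km

Root depth r = h ρ_c / (ρ_m − ρ_c) = 4.609 km × 2700 / 530 = 23.48 km.
Total thickness = T + h + r = 30.19 km + 4.609 km + 23.48 km = 58.3 km.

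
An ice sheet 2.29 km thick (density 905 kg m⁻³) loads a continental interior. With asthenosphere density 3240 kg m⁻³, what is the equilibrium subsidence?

Balancing pressure at the compensation depth: the ice load ρ_ice t is balanced by mantle displaced below, ρ_m s.
s = t ρ_ice / ρ_m = 2.29 km × 905/3240 = 0.64 km.

0.64 km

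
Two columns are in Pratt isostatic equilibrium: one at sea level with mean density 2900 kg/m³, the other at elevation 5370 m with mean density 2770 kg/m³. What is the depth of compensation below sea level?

114000 m

ρ_ref D = ρ (D + h) → D (ρ_ref − ρ) = ρ h.
D = ρ h/(ρ_ref − ρ) = 2770 × 5370 m/(2900 − 2770) = 114000 m.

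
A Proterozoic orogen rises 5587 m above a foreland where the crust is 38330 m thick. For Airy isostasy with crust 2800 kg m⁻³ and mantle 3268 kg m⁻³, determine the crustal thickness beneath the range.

Root depth r = h ρ_c / (ρ_m − ρ_c) = 5587 m × 2800 / 468 = 33430 m.
Total thickness = T + h + r = 38330 m + 5587 m + 33430 m = 77300 m.

77300 m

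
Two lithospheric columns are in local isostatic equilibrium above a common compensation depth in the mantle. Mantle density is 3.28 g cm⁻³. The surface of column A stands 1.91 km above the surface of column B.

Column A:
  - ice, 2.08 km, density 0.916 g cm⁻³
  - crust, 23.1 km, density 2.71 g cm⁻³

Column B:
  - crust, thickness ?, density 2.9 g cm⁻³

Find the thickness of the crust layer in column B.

Take the compensation level at the base of the deeper column (depth z_c below the surface of column A) and equate Σ ρ_i t_i down to z_c; mantle fills any gap and the z_c terms cancel.
Column A: 2.08×0.916 + 23.1×2.71 + (z_c − 25.18)×3.28
Column B: 1.91×0 + x×2.9 + (z_c − 1.91 − 0 − x)×3.28
The z_c×3.28 term appears on both sides and cancels. Collect the known terms of each column as K = Σ(ρt)_known − 3.28 × (depth of known layers): K_A = 64.50628 − 3.28×25.18 = −18.08412; K_B = 0 − 3.28×(1.91 + 0) = −6.2648.
Balance: K_A = K_B − x×(3.28 − 2.9), so x = (K_B − K_A)/(3.28 − 2.9) = 11.8193/0.38 = 31.1 km.

31.1 km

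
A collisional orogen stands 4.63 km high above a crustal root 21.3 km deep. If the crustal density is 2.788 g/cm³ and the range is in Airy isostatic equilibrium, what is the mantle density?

Airy balance: ρ_c h = (ρ_m − ρ_c) r → ρ_m = ρ_c (1 + h/r).
ρ_m = 2.788 × (1 + 4.63 km/21.3 km) = 3.39 g/cm³.

3.39 g/cm³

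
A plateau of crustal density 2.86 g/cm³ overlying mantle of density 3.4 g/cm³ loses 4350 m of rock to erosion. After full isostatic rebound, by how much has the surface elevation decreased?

691 m

Rebound u = e ρ_c/ρ_m = 4350 m × 2.86/3.4 = 3659 m.
Net surface drop = e − u = 4350 m − 3659 m = e (ρ_m − ρ_c)/ρ_m = 691 m.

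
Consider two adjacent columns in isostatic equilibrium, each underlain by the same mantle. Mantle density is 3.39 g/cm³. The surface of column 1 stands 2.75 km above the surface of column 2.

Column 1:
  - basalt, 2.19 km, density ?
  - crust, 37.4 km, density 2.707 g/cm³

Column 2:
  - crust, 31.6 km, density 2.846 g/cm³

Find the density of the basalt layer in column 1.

Take the compensation level at the base of the deeper column (depth z_c below the surface of column 1) and equate Σ ρ_i t_i down to z_c; mantle fills any gap and the z_c terms cancel.
Column 1: 2.19×ρ + 37.4×2.707 + (z_c − 39.59)×3.39
Column 2: 2.75×0 + 31.6×2.846 + (z_c − 2.75 − 31.6)×3.39
The z_c×3.39 term appears on both sides and cancels. Collect the known terms of each column as K = Σ(ρt)_known − 3.39 × (depth of known layers): K_1 = 101.2418 − 3.39×39.59 = −32.9683; K_2 = 89.9336 − 3.39×(2.75 + 31.6) = −26.5129.
Balance: K_1 + 2.19×ρ = K_2, so ρ = (K_2 − K_1)/2.19 = 6.4554/2.19 = 2.95 g/cm³.

2.95 g/cm³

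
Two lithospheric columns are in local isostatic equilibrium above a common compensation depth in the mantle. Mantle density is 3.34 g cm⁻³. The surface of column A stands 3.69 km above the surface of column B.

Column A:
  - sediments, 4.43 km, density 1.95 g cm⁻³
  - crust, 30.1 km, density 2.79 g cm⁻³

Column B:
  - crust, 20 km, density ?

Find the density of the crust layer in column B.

2.82 g cm⁻³

Take the compensation level at the base of the deeper column (depth z_c below the surface of column A) and equate Σ ρ_i t_i down to z_c; mantle fills any gap and the z_c terms cancel.
Column A: 4.43×1.95 + 30.1×2.79 + (z_c − 34.53)×3.34
Column B: 3.69×0 + 20×ρ + (z_c − 3.69 − 20)×3.34
The z_c×3.34 term appears on both sides and cancels. Collect the known terms of each column as K = Σ(ρt)_known − 3.34 × (depth of known layers): K_A = 92.6175 − 3.34×34.53 = −22.7127; K_B = 0 − 3.34×(3.69 + 20) = −79.1246.
Balance: K_A = K_B + 20×ρ, so ρ = (K_A − K_B)/20 = 56.4119/20 = 2.82 g cm⁻³.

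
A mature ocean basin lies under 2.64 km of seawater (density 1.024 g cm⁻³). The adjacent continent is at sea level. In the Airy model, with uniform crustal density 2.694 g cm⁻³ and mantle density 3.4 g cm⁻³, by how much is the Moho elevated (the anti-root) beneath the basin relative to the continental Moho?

6.24 km

In Airy isostatic equilibrium: replacing crust with seawater at the top is compensated by replacing crust with mantle at the base: d (ρ_c − ρ_w) = a (ρ_m − ρ_c).
a = d (ρ_c − ρ_w)/(ρ_m − ρ_c) = 2.64 km × 1.67/0.706 = 6.24 km.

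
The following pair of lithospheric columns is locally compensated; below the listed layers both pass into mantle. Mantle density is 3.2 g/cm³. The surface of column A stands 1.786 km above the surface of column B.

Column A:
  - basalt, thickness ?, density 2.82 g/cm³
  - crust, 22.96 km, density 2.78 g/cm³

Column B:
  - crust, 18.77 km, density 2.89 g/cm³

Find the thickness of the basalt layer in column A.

4.98 km

Take the compensation level at the base of the deeper column (depth z_c below the surface of column A) and equate Σ ρ_i t_i down to z_c; mantle fills any gap and the z_c terms cancel.
Column A: x×2.82 + 22.96×2.78 + (z_c − 22.96 − x)×3.2
Column B: 1.786×0 + 18.77×2.89 + (z_c − 1.786 − 18.77)×3.2
The z_c×3.2 term appears on both sides and cancels. Collect the known terms of each column as K = Σ(ρt)_known − 3.2 × (depth of known layers): K_A = 63.8288 − 3.2×22.96 = −9.6432; K_B = 54.2453 − 3.2×(1.786 + 18.77) = −11.5339.
Balance: K_A − x×(3.2 − 2.82) = K_B, so x = (K_A − K_B)/(3.2 − 2.82) = 1.8907/0.38 = 4.98 km.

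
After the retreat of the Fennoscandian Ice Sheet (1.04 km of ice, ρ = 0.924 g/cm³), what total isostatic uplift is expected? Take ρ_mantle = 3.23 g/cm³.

0.298 km

Removing the load lets mantle flow back in; uplift u satisfies ρ_ice t = ρ_m u.
u = t ρ_ice/ρ_m = 1.04 km × 0.924/3.23 = 0.298 km.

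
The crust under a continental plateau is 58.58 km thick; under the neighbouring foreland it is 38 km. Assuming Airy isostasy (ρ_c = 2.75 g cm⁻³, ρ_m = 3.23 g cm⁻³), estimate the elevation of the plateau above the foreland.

Excess crust Δ = 58.58 km − 38 km = 20.58 km, split between elevation h and root r with h + r = Δ.
Airy balance ρ_c h = (ρ_m − ρ_c) r gives r = h ρ_c/(ρ_m − ρ_c), so h (1 + ρ_c/(ρ_m − ρ_c)) = Δ, i.e. h = Δ (ρ_m − ρ_c)/ρ_m.
h = 20.58 km × 0.48/3.23 = 3.06 km.

3.06 km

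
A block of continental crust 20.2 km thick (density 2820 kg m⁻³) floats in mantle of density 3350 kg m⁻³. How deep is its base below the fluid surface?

17 km

Draft d = t ρ_obj/ρ_fluid = 20.2 km × 2820/3350 = 17 km.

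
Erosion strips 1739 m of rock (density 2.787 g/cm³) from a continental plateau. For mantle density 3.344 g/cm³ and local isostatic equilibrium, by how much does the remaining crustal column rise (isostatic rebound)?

Unloading: uplift u = e ρ_c/ρ_m = 1739 m × 2.787/3.344 = 1450 m.

1450 m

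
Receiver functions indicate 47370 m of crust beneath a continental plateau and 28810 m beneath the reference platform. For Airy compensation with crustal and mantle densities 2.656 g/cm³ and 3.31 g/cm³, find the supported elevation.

Excess crust Δ = 47370 m − 28810 m = 18560 m, split between elevation h and root r with h + r = Δ.
Airy balance ρ_c h = (ρ_m − ρ_c) r gives r = h ρ_c/(ρ_m − ρ_c), so h (1 + ρ_c/(ρ_m − ρ_c)) = Δ, i.e. h = Δ (ρ_m − ρ_c)/ρ_m.
h = 18560 m × 0.654/3.31 = 3670 m.

3670 m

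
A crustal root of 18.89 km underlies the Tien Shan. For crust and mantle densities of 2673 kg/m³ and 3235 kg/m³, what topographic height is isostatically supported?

For local isostatic compensation: ρ_c h = (ρ_m − ρ_c) r.
h = r (ρ_m − ρ_c) / ρ_c = 18.89 km × (3235 − 2673) / 2673 = 3.97 km.

3.97 km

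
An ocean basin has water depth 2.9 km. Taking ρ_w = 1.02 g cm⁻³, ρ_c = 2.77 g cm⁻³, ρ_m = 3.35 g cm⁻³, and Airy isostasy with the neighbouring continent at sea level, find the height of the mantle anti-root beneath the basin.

8.75 km

For local isostatic compensation: replacing crust with seawater at the top is compensated by replacing crust with mantle at the base: d (ρ_c − ρ_w) = a (ρ_m − ρ_c).
a = d (ρ_c − ρ_w)/(ρ_m − ρ_c) = 2.9 km × 1.75/0.58 = 8.75 km.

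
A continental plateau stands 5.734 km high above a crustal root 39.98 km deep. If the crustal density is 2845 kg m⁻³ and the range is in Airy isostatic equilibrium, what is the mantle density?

3250 kg m⁻³

Airy balance: ρ_c h = (ρ_m − ρ_c) r → ρ_m = ρ_c (1 + h/r).
ρ_m = 2845 × (1 + 5.734 km/39.98 km) = 3250 kg m⁻³.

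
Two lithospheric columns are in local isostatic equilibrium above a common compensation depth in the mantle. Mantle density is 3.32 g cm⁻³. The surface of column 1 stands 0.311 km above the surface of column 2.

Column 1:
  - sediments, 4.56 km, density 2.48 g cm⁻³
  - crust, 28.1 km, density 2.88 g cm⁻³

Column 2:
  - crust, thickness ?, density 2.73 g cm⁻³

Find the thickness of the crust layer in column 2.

25.7 km

Take the compensation level at the base of the deeper column (depth z_c below the surface of column 1) and equate Σ ρ_i t_i down to z_c; mantle fills any gap and the z_c terms cancel.
Column 1: 4.56×2.48 + 28.1×2.88 + (z_c − 32.66)×3.32
Column 2: 0.311×0 + x×2.73 + (z_c − 0.311 − 0 − x)×3.32
The z_c×3.32 term appears on both sides and cancels. Collect the known terms of each column as K = Σ(ρt)_known − 3.32 × (depth of known layers): K_1 = 92.2368 − 3.32×32.66 = −16.1944; K_2 = 0 − 3.32×(0.311 + 0) = −1.03252.
Balance: K_1 = K_2 − x×(3.32 − 2.73), so x = (K_2 − K_1)/(3.32 − 2.73) = 15.1619/0.59 = 25.7 km.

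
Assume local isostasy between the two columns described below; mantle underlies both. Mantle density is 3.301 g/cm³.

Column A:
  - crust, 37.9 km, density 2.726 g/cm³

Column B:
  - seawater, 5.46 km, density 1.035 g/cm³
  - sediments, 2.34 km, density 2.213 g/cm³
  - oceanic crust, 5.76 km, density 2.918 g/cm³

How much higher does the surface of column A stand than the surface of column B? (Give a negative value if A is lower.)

1.41 km

For any compensation level in the mantle, the mantle terms cancel and isostasy reduces to e = (Σt_A − Σt_B) − (Σ(ρt)_A − Σ(ρt)_B) / ρ_m.
Σt_A = 37.9 km; Σt_B = 13.56 km; Σ(ρt)_A = 103.3154; Σ(ρt)_B = 27.6372 (in km·g/cm³).
e = (37.9 − 13.56) − (103.3154 − 27.6372) / 3.301 = 1.41 km.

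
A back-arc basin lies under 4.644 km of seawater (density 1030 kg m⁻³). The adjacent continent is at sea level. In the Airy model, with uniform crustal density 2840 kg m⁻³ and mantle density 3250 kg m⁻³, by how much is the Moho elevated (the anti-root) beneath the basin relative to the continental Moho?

Equating mass per unit area of the two columns: replacing crust with seawater at the top is compensated by replacing crust with mantle at the base: d (ρ_c − ρ_w) = a (ρ_m − ρ_c).
a = d (ρ_c − ρ_w)/(ρ_m − ρ_c) = 4.644 km × 1810/410 = 20.5 km.

20.5 km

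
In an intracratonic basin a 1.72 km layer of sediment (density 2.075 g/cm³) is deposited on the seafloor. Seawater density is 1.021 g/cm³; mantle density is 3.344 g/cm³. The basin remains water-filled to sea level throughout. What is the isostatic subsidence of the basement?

Submarine loading: the sediment displaces seawater, and the subsidence is in turn flooded, so s (ρ_m − ρ_w) = t (ρ_sed − ρ_w).
s = 1.72 km × (2.075 − 1.021) / (3.344 − 1.021) = 0.78 km.

0.78 km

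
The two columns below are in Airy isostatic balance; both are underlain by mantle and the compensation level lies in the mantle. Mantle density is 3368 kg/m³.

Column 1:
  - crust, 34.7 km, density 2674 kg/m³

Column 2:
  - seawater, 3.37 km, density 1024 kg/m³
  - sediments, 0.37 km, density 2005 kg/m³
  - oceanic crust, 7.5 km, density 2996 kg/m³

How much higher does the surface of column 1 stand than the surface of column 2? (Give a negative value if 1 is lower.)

For any compensation level in the mantle, the mantle terms cancel and isostasy reduces to e = (Σt_1 − Σt_2) − (Σ(ρt)_1 − Σ(ρt)_2) / ρ_m.
Σt_1 = 34.7 km; Σt_2 = 11.24 km; Σ(ρt)_1 = 92787.8; Σ(ρt)_2 = 26662.73 (in km·kg/m³).
e = (34.7 − 11.24) − (92787.8 − 26662.73) / 3368 = 3.83 km.

3.83 km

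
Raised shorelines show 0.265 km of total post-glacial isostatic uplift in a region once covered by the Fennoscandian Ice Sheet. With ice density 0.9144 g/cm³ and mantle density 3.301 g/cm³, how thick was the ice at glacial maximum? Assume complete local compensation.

0.957 km

u = t ρ_ice/ρ_m → t = u ρ_m/ρ_ice = 0.265 km × 3.301/0.9144 = 0.957 km.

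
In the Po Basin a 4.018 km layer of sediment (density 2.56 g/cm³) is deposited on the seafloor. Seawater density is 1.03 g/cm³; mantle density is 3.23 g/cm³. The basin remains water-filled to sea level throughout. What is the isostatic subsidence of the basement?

Submarine loading: the sediment displaces seawater, and the subsidence is in turn flooded, so s (ρ_m − ρ_w) = t (ρ_sed − ρ_w).
s = 4.018 km × (2.56 − 1.03) / (3.23 − 1.03) = 2.79 km.

2.79 km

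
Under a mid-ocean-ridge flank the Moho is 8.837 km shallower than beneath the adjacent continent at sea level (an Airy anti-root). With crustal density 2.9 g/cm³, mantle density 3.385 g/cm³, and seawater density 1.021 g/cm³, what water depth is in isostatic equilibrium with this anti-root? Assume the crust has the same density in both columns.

2.28 km

Replacing a thickness d of crust by seawater at the top must be balanced by replacing crust with mantle at the base: d (ρ_c − ρ_w) = a (ρ_m − ρ_c).
d = a (ρ_m − ρ_c)/(ρ_c − ρ_w) = 8.837 km × 0.485/1.879 = 2.28 km.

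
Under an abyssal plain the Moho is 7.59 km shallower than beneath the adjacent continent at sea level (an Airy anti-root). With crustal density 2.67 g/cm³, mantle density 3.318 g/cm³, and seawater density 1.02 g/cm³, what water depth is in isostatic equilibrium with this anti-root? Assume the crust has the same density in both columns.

2.98 km

Replacing a thickness d of crust by seawater at the top must be balanced by replacing crust with mantle at the base: d (ρ_c − ρ_w) = a (ρ_m − ρ_c).
d = a (ρ_m − ρ_c)/(ρ_c − ρ_w) = 7.59 km × 0.648/1.65 = 2.98 km.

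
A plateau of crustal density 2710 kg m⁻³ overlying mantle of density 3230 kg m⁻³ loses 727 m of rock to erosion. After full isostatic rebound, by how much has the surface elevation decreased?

117 m

Rebound u = e ρ_c/ρ_m = 727 m × 2710/3230 = 610 m.
Net surface drop = e − u = 727 m − 610 m = e (ρ_m − ρ_c)/ρ_m = 117 m.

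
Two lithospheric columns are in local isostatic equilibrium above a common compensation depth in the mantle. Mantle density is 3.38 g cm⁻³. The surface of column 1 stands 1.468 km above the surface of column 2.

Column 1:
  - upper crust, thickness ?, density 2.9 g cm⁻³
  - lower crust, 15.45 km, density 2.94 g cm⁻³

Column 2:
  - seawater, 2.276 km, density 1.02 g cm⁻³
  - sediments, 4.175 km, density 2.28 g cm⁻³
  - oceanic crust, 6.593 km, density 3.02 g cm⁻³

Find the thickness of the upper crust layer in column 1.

21.9 km

Take the compensation level at the base of the deeper column (depth z_c below the surface of column 1) and equate Σ ρ_i t_i down to z_c; mantle fills any gap and the z_c terms cancel.
Column 1: x×2.9 + 15.45×2.94 + (z_c − 15.45 − x)×3.38
Column 2: 1.468×0 + 2.276×1.02 + 4.175×2.28 + 6.593×3.02 + (z_c − 1.468 − 13.044)×3.38
The z_c×3.38 term appears on both sides and cancels. Collect the known terms of each column as K = Σ(ρt)_known − 3.38 × (depth of known layers): K_1 = 45.423 − 3.38×15.45 = −6.798; K_2 = 31.75138 − 3.38×(1.468 + 13.044) = −17.29918.
Balance: K_1 − x×(3.38 − 2.9) = K_2, so x = (K_1 − K_2)/(3.38 − 2.9) = 10.5012/0.48 = 21.9 km.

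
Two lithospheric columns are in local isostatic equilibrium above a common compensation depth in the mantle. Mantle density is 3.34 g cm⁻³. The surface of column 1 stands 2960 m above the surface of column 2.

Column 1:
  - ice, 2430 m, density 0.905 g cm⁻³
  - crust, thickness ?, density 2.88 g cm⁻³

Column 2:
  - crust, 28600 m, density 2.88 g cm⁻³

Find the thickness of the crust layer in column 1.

37200 m

Take the compensation level at the base of the deeper column (depth z_c below the surface of column 1) and equate Σ ρ_i t_i down to z_c; mantle fills any gap and the z_c terms cancel.
Column 1: 2430×0.905 + x×2.88 + (z_c − 2430 − x)×3.34
Column 2: 2960×0 + 28600×2.88 + (z_c − 2960 − 28600)×3.34
The z_c×3.34 term appears on both sides and cancels. Collect the known terms of each column as K = Σ(ρt)_known − 3.34 × (depth of known layers): K_1 = 2199.15 − 3.34×2430 = −5917.05; K_2 = 82368 − 3.34×(2960 + 28600) = −23042.4.
Balance: K_1 − x×(3.34 − 2.88) = K_2, so x = (K_1 − K_2)/(3.34 − 2.88) = 17125.3/0.46 = 37200 m.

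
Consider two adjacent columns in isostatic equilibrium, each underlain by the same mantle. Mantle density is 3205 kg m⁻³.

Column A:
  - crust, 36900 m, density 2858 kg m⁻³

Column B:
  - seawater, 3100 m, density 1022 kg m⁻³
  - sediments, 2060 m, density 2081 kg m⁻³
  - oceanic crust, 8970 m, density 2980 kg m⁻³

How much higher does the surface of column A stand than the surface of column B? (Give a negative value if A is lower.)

531 m

For any compensation level in the mantle, the mantle terms cancel and isostasy reduces to e = (Σt_A − Σt_B) − (Σ(ρt)_A − Σ(ρt)_B) / ρ_m.
Σt_A = 36900 m; Σt_B = 14130 m; Σ(ρt)_A = 105460200; Σ(ρt)_B = 34185660 (in m·kg m⁻³).
e = (36900 − 14130) − (105460200 − 34185660) / 3205 = 531 m.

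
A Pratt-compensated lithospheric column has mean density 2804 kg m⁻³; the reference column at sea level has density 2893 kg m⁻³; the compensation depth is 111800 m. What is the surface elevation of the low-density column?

ρ_ref D = ρ (D + h) → h = D (ρ_ref − ρ)/ρ.
h = 111800 m × (2893 − 2804)/2804 = 3550 m.

3550 m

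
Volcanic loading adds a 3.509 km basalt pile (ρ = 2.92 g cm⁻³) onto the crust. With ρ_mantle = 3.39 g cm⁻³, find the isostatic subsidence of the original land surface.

3.02 km

Subaerial loading: s = t ρ_load / ρ_m.
s = 3.509 km × 2.92/3.39 = 3.02 km.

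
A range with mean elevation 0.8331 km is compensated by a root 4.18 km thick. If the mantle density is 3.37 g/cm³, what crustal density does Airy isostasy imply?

2.81 g/cm³

ρ_c h = (ρ_m − ρ_c) r → ρ_c (h + r) = ρ_m r → ρ_c = ρ_m r / (h + r).
ρ_c = 3.37 × 4.18 km / (0.8331 km + 4.18 km) = 2.81 g/cm³.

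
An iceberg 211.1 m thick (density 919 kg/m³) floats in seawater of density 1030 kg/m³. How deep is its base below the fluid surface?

188 m

Draft d = t ρ_obj/ρ_fluid = 211.1 m × 919/1030 = 188 m.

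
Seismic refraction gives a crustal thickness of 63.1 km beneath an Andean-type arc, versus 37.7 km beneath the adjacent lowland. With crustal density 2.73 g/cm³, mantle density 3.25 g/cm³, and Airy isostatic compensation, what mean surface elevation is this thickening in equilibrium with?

Excess crust Δ = 63.1 km − 37.7 km = 25.4 km, split between elevation h and root r with h + r = Δ.
Airy balance ρ_c h = (ρ_m − ρ_c) r gives r = h ρ_c/(ρ_m − ρ_c), so h (1 + ρ_c/(ρ_m − ρ_c)) = Δ, i.e. h = Δ (ρ_m − ρ_c)/ρ_m.
h = 25.4 km × 0.52/3.25 = 4.06 km.

4.06 km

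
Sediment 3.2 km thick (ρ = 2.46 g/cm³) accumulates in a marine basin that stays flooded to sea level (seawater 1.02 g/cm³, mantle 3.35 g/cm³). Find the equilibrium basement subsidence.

1.98 km

Submarine loading: the sediment displaces seawater, and the subsidence is in turn flooded, so s (ρ_m − ρ_w) = t (ρ_sed − ρ_w).
s = 3.2 km × (2.46 − 1.02) / (3.35 − 1.02) = 1.98 km.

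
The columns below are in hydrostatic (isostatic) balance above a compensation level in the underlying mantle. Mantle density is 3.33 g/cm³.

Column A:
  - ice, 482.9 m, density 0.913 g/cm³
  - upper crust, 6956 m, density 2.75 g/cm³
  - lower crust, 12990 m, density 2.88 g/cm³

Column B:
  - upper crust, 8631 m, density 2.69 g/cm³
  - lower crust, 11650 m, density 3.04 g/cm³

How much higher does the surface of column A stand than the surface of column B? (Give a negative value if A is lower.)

For any compensation level in the mantle, the mantle terms cancel and isostasy reduces to e = (Σt_A − Σt_B) − (Σ(ρt)_A − Σ(ρt)_B) / ρ_m.
Σt_A = 20428.9 m; Σt_B = 20281 m; Σ(ρt)_A = 56981.0877; Σ(ρt)_B = 58633.39 (in m·g/cm³).
e = (20428.9 − 20281) − (56981.0877 − 58633.39) / 3.33 = 644 m.

644 m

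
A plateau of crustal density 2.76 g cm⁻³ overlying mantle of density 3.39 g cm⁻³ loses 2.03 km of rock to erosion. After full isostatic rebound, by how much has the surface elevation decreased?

0.377 km

Rebound u = e ρ_c/ρ_m = 2.03 km × 2.76/3.39 = 1.653 km.
Net surface drop = e − u = 2.03 km − 1.653 km = e (ρ_m − ρ_c)/ρ_m = 0.377 km.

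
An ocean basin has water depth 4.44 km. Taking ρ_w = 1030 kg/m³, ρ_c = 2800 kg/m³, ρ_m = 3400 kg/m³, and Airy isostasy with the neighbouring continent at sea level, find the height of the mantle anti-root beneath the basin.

13.1 km

Equating mass per unit area of the two columns: replacing crust with seawater at the top is compensated by replacing crust with mantle at the base: d (ρ_c − ρ_w) = a (ρ_m − ρ_c).
a = d (ρ_c − ρ_w)/(ρ_m − ρ_c) = 4.44 km × 1770/600 = 13.1 km.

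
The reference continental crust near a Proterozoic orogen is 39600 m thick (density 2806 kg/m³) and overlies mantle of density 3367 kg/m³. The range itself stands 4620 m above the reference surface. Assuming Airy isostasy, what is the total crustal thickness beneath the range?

67300 m

Root depth r = h ρ_c / (ρ_m − ρ_c) = 4620 m × 2806 / 561 = 23110 m.
Total thickness = T + h + r = 39600 m + 4620 m + 23110 m = 67300 m.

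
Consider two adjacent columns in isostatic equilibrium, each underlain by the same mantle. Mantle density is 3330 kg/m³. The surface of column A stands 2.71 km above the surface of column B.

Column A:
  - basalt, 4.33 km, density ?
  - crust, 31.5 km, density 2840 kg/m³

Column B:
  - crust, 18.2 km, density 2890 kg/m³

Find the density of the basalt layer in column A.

2960 kg/m³

Take the compensation level at the base of the deeper column (depth z_c below the surface of column A) and equate Σ ρ_i t_i down to z_c; mantle fills any gap and the z_c terms cancel.
Column A: 4.33×ρ + 31.5×2840 + (z_c − 35.83)×3330
Column B: 2.71×0 + 18.2×2890 + (z_c − 2.71 − 18.2)×3330
The z_c×3330 term appears on both sides and cancels. Collect the known terms of each column as K = Σ(ρt)_known − 3330 × (depth of known layers): K_A = 89460 − 3330×35.83 = −29853.9; K_B = 52598 − 3330×(2.71 + 18.2) = −17032.3.
Balance: K_A + 4.33×ρ = K_B, so ρ = (K_B − K_A)/4.33 = 12821.6/4.33 = 2960 kg/m³.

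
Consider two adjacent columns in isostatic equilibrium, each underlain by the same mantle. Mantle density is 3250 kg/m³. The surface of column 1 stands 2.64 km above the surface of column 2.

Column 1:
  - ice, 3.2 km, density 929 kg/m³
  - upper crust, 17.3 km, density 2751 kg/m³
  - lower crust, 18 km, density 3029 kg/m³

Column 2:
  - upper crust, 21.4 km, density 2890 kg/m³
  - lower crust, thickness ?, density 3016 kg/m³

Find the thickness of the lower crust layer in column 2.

16 km

Take the compensation level at the base of the deeper column (depth z_c below the surface of column 1) and equate Σ ρ_i t_i down to z_c; mantle fills any gap and the z_c terms cancel.
Column 1: 3.2×929 + 17.3×2751 + 18×3029 + (z_c − 38.5)×3250
Column 2: 2.64×0 + 21.4×2890 + x×3016 + (z_c − 2.64 − 21.4 − x)×3250
The z_c×3250 term appears on both sides and cancels. Collect the known terms of each column as K = Σ(ρt)_known − 3250 × (depth of known layers): K_1 = 105087.1 − 3250×38.5 = −20037.9; K_2 = 61846 − 3250×(2.64 + 21.4) = −16284.
Balance: K_1 = K_2 − x×(3250 − 3016), so x = (K_2 − K_1)/(3250 − 3016) = 3753.9/234 = 16 km.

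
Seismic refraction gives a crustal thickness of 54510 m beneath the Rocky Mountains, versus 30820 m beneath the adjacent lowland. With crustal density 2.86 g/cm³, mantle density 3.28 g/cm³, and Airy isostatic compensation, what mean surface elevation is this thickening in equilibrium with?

Excess crust Δ = 54510 m − 30820 m = 23690 m, split between elevation h and root r with h + r = Δ.
Airy balance ρ_c h = (ρ_m − ρ_c) r gives r = h ρ_c/(ρ_m − ρ_c), so h (1 + ρ_c/(ρ_m − ρ_c)) = Δ, i.e. h = Δ (ρ_m − ρ_c)/ρ_m.
h = 23690 m × 0.42/3.28 = 3030 m.

3030 m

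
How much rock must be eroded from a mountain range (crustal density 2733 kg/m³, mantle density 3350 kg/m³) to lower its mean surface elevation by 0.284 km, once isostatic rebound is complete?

1.54 km

Net drop Δ = e − u = e − e ρ_c/ρ_m = e (ρ_m − ρ_c)/ρ_m.
e = Δ ρ_m/(ρ_m − ρ_c) = 0.284 km × 3350/617 = 1.54 km.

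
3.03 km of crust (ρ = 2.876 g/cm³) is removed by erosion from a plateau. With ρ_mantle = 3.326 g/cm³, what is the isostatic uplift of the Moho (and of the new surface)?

2.62 km

Unloading: uplift u = e ρ_c/ρ_m = 3.03 km × 2.876/3.326 = 2.62 km.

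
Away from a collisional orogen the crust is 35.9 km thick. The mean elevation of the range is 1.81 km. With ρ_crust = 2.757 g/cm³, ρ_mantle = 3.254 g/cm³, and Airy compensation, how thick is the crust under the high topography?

47.8 km

Root depth r = h ρ_c / (ρ_m − ρ_c) = 1.81 km × 2.757 / 0.497 = 10.04 km.
Total thickness = T + h + r = 35.9 km + 1.81 km + 10.04 km = 47.8 km.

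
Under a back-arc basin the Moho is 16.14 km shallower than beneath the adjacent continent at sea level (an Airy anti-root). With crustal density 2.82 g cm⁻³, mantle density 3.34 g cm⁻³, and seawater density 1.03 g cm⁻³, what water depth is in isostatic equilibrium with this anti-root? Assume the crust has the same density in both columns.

4.69 km

Replacing a thickness d of crust by seawater at the top must be balanced by replacing crust with mantle at the base: d (ρ_c − ρ_w) = a (ρ_m − ρ_c).
d = a (ρ_m − ρ_c)/(ρ_c − ρ_w) = 16.14 km × 0.52/1.79 = 4.69 km.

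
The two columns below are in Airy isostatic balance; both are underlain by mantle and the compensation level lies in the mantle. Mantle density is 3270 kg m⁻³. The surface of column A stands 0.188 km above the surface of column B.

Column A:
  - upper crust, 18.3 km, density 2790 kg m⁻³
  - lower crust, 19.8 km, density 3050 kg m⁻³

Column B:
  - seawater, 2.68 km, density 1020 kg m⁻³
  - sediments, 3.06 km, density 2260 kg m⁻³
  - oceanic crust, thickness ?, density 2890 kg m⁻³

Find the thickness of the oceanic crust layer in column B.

Take the compensation level at the base of the deeper column (depth z_c below the surface of column A) and equate Σ ρ_i t_i down to z_c; mantle fills any gap and the z_c terms cancel.
Column A: 18.3×2790 + 19.8×3050 + (z_c − 38.1)×3270
Column B: 0.188×0 + 2.68×1020 + 3.06×2260 + x×2890 + (z_c − 0.188 − 5.74 − x)×3270
The z_c×3270 term appears on both sides and cancels. Collect the known terms of each column as K = Σ(ρt)_known − 3270 × (depth of known layers): K_A = 111447 − 3270×38.1 = −13140; K_B = 9649.2 − 3270×(0.188 + 5.74) = −9735.36.
Balance: K_A = K_B − x×(3270 − 2890), so x = (K_B − K_A)/(3270 − 2890) = 3404.64/380 = 8.96 km.

8.96 km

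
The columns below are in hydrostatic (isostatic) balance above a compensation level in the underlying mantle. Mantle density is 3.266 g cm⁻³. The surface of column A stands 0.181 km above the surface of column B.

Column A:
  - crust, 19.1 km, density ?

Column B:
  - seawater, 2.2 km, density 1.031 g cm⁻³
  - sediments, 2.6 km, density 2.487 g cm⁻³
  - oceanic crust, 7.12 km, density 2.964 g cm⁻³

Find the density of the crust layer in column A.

Take the compensation level at the base of the deeper column (depth z_c below the surface of column A) and equate Σ ρ_i t_i down to z_c; mantle fills any gap and the z_c terms cancel.
Column A: 19.1×ρ + (z_c − 19.1)×3.266
Column B: 0.181×0 + 2.2×1.031 + 2.6×2.487 + 7.12×2.964 + (z_c − 0.181 − 11.92)×3.266
The z_c×3.266 term appears on both sides and cancels. Collect the known terms of each column as K = Σ(ρt)_known − 3.266 × (depth of known layers): K_A = 0 − 3.266×19.1 = −62.3806; K_B = 29.83808 − 3.266×(0.181 + 11.92) = −9.683786.
Balance: K_A + 19.1×ρ = K_B, so ρ = (K_B − K_A)/19.1 = 52.6968/19.1 = 2.76 g cm⁻³.

2.76 g cm⁻³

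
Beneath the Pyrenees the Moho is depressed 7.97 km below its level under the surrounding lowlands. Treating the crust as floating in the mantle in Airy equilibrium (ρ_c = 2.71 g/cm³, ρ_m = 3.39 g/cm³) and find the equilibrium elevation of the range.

2 km

For local isostatic compensation: ρ_c h = (ρ_m − ρ_c) r.
h = r (ρ_m − ρ_c) / ρ_c = 7.97 km × (3.39 − 2.71) / 2.71 = 2 km.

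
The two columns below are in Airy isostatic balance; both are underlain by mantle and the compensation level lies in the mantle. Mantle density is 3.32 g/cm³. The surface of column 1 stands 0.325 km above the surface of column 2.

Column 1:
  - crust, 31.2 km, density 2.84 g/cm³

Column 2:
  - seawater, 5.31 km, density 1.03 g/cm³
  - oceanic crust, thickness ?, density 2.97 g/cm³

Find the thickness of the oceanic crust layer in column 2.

4.96 km

Take the compensation level at the base of the deeper column (depth z_c below the surface of column 1) and equate Σ ρ_i t_i down to z_c; mantle fills any gap and the z_c terms cancel.
Column 1: 31.2×2.84 + (z_c − 31.2)×3.32
Column 2: 0.325×0 + 5.31×1.03 + x×2.97 + (z_c − 0.325 − 5.31 − x)×3.32
The z_c×3.32 term appears on both sides and cancels. Collect the known terms of each column as K = Σ(ρt)_known − 3.32 × (depth of known layers): K_1 = 88.608 − 3.32×31.2 = −14.976; K_2 = 5.4693 − 3.32×(0.325 + 5.31) = −13.2389.
Balance: K_1 = K_2 − x×(3.32 − 2.97), so x = (K_2 − K_1)/(3.32 − 2.97) = 1.7371/0.35 = 4.96 km.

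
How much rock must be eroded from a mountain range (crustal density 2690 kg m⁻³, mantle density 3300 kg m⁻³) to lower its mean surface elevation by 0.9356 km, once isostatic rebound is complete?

5.06 km

Net drop Δ = e − u = e − e ρ_c/ρ_m = e (ρ_m − ρ_c)/ρ_m.
e = Δ ρ_m/(ρ_m − ρ_c) = 0.9356 km × 3300/610 = 5.06 km.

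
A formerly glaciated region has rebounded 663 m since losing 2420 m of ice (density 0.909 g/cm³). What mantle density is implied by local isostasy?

ρ_m = ρ_ice t / u = 0.909 × 2420 m/663 m = 3.32 g/cm³.

3.32 g/cm³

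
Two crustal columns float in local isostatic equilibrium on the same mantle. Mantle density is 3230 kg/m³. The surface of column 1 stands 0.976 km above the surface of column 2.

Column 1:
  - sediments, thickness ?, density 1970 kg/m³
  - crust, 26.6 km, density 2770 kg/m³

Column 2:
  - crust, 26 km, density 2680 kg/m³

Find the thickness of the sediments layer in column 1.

4.14 km

Take the compensation level at the base of the deeper column (depth z_c below the surface of column 1) and equate Σ ρ_i t_i down to z_c; mantle fills any gap and the z_c terms cancel.
Column 1: x×1970 + 26.6×2770 + (z_c − 26.6 − x)×3230
Column 2: 0.976×0 + 26×2680 + (z_c − 0.976 − 26)×3230
The z_c×3230 term appears on both sides and cancels. Collect the known terms of each column as K = Σ(ρt)_known − 3230 × (depth of known layers): K_1 = 73682 − 3230×26.6 = −12236; K_2 = 69680 − 3230×(0.976 + 26) = −17452.48.
Balance: K_1 − x×(3230 − 1970) = K_2, so x = (K_1 − K_2)/(3230 − 1970) = 5216.48/1260 = 4.14 km.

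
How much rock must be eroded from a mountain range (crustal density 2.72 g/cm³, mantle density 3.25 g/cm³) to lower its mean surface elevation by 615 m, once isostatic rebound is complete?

3770 m

Net drop Δ = e − u = e − e ρ_c/ρ_m = e (ρ_m − ρ_c)/ρ_m.
e = Δ ρ_m/(ρ_m − ρ_c) = 615 m × 3.25/0.53 = 3770 m.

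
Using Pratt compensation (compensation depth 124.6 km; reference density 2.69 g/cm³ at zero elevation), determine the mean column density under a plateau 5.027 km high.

2.59 g/cm³

Pratt balance: ρ_ref D = ρ (D + h).
ρ = ρ_ref D/(D + h) = 2.69 × 124.6 km/(124.6 km + 5.027 km) = 2.59 g/cm³.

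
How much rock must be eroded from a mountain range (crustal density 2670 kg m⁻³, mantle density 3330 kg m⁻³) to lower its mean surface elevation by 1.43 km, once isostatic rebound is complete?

Net drop Δ = e − u = e − e ρ_c/ρ_m = e (ρ_m − ρ_c)/ρ_m.
e = Δ ρ_m/(ρ_m − ρ_c) = 1.43 km × 3330/660 = 7.21 km.

7.21 km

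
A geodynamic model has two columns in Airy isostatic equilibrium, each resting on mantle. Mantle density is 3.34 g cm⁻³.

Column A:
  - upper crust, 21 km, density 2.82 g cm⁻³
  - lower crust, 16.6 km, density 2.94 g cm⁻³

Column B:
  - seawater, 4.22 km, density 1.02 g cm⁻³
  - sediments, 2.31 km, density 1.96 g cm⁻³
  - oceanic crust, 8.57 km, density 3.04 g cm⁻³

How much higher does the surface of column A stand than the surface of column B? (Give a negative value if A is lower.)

0.602 km

For any compensation level in the mantle, the mantle terms cancel and isostasy reduces to e = (Σt_A − Σt_B) − (Σ(ρt)_A − Σ(ρt)_B) / ρ_m.
Σt_A = 37.6 km; Σt_B = 15.1 km; Σ(ρt)_A = 108.024; Σ(ρt)_B = 34.8848 (in km·g cm⁻³).
e = (37.6 − 15.1) − (108.024 − 34.8848) / 3.34 = 0.602 km.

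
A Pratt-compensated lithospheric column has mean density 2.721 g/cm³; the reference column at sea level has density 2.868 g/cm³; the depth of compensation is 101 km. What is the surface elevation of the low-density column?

5.46 km

ρ_ref D = ρ (D + h) → h = D (ρ_ref − ρ)/ρ.
h = 101 km × (2.868 − 2.721)/2.721 = 5.46 km.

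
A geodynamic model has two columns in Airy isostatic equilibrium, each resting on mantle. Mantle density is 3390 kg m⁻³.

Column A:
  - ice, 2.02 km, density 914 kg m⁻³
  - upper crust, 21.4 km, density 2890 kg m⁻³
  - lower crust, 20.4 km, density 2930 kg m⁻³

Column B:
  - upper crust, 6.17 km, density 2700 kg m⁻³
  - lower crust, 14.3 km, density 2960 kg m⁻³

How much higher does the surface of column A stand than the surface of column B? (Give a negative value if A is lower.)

For any compensation level in the mantle, the mantle terms cancel and isostasy reduces to e = (Σt_A − Σt_B) − (Σ(ρt)_A − Σ(ρt)_B) / ρ_m.
Σt_A = 43.82 km; Σt_B = 20.47 km; Σ(ρt)_A = 123464.28; Σ(ρt)_B = 58987 (in km·kg m⁻³).
e = (43.82 − 20.47) − (123464.28 − 58987) / 3390 = 4.33 km.

4.33 km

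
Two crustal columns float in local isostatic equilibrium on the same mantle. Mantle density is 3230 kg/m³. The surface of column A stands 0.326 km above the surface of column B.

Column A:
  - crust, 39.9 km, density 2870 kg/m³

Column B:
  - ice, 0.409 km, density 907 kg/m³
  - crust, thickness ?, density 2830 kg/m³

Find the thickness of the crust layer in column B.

Take the compensation level at the base of the deeper column (depth z_c below the surface of column A) and equate Σ ρ_i t_i down to z_c; mantle fills any gap and the z_c terms cancel.
Column A: 39.9×2870 + (z_c − 39.9)×3230
Column B: 0.326×0 + 0.409×907 + x×2830 + (z_c − 0.326 − 0.409 − x)×3230
The z_c×3230 term appears on both sides and cancels. Collect the known terms of each column as K = Σ(ρt)_known − 3230 × (depth of known layers): K_A = 114513 − 3230×39.9 = −14364; K_B = 370.963 − 3230×(0.326 + 0.409) = −2003.087.
Balance: K_A = K_B − x×(3230 − 2830), so x = (K_B − K_A)/(3230 − 2830) = 12360.9/400 = 30.9 km.

30.9 km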